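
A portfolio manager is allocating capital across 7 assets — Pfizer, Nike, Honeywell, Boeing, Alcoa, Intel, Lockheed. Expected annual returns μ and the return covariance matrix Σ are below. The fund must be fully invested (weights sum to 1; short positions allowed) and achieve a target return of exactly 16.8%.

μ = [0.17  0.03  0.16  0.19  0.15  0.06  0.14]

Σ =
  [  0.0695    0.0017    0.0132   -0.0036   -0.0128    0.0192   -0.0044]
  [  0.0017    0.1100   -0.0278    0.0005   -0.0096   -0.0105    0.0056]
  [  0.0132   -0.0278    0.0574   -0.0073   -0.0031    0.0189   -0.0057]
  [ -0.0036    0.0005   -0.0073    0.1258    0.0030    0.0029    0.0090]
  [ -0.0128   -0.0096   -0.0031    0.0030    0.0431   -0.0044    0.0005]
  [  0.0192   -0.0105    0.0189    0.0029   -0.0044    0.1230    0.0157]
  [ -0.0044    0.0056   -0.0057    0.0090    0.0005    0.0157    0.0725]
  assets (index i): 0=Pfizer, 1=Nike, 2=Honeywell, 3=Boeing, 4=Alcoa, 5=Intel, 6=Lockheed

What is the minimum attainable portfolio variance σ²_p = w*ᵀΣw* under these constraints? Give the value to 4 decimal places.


g=Σ⁻¹μ = [2.9694  1.3863  3.6303  1.5439  4.7419  -0.5611  2.1867]
h=Σ⁻¹𝟙 = [15.7764  17.7599  25.7429  7.9980  33.2335  2.4868  13.6421]
a=μᵀg=2.404337  b=𝟙ᵀg=15.897409  c=𝟙ᵀh=116.639743  D=ac−b²=27.713610
λ₁=(c·0.168−b)/D = (116.639743·0.168−15.897409)/27.713610 = 0.133439
λ₂=(a−b·0.168)/D = (2.404337−15.897409·0.168)/27.713610 = -0.009614
w* = 0.133439·g + -0.009614·h:
  w_0 = 0.133439·2.9694 + -0.009614·15.7764 = 0.2446  (Pfizer)
  w_1 = 0.133439·1.3863 + -0.009614·17.7599 = 0.0142  (Nike)
  w_2 = 0.133439·3.6303 + -0.009614·25.7429 = 0.2369  (Honeywell)
  w_3 = 0.133439·1.5439 + -0.009614·7.9980 = 0.1291  (Boeing)
  w_4 = 0.133439·4.7419 + -0.009614·33.2335 = 0.3133  (Alcoa)
  w_5 = 0.133439·-0.5611 + -0.009614·2.4868 = -0.0988  (Intel)
  w_6 = 0.133439·2.1867 + -0.009614·13.6421 = 0.1606  (Lockheed)
Σw_i=1.0000  μᵀw=0.1680
σ²=wᵀΣw=λ₁·μ_p+λ₂ = 0.133439·0.168 + -0.009614 = 0.012804 ≈ 0.0128

0.0128


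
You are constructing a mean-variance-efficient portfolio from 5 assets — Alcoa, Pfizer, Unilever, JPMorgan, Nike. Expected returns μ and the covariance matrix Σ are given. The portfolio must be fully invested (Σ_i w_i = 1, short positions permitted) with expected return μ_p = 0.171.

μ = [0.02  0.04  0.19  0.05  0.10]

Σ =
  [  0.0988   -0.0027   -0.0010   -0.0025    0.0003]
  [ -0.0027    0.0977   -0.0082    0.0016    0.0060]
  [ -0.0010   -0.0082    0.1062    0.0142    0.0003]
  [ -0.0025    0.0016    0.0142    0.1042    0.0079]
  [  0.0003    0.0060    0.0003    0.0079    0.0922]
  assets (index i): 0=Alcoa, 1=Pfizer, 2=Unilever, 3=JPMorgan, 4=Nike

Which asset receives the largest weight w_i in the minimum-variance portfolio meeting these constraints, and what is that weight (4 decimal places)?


Unilever (0.7301)

x=Σ⁻¹μ = [0.2352  0.5016  1.8066  0.1533  1.0322]
y=Σ⁻¹𝟙 = [10.6716  10.6036  9.2778  7.7108  9.4303]
a=μᵀx=0.478908  b=𝟙ᵀx=3.728927  c=𝟙ᵀy=47.694158  D=ac−b²=8.936236
λ₁=(c·0.171−b)/D = (47.694158·0.171−3.728927)/8.936236 = 0.495373
λ₂=(a−b·0.171)/D = (0.478908−3.728927·0.171)/8.936236 = -0.017763
w* = 0.495373·x + -0.017763·y:
  w_0 = 0.495373·0.2352 + -0.017763·10.6716 = -0.0731  (Alcoa)
  w_1 = 0.495373·0.5016 + -0.017763·10.6036 = 0.0601  (Pfizer)
  w_2 = 0.495373·1.8066 + -0.017763·9.2778 = 0.7301  (Unilever)
  w_3 = 0.495373·0.1533 + -0.017763·7.7108 = -0.0610  (JPMorgan)
  w_4 = 0.495373·1.0322 + -0.017763·9.4303 = 0.3438  (Nike)
Σw_i=1.0000  μᵀw=0.1710
σ²=wᵀΣw=λ₁·μ_p+λ₂ = 0.495373·0.171 + -0.017763 = 0.066945 ≈ 0.0669


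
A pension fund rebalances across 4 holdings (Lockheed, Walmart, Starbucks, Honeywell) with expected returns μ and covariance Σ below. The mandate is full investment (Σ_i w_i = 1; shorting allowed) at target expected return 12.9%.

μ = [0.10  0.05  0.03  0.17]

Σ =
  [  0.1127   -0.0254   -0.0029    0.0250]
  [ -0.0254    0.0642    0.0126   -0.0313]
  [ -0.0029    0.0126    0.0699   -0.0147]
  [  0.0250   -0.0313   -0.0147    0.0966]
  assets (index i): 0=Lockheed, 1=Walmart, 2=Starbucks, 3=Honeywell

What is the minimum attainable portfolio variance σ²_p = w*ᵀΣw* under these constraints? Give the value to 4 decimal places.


u=Σ⁻¹μ = [0.8710  2.1405  0.5661  2.3141]
v=Σ⁻¹𝟙 = [11.0990  26.0343  13.8644  18.0249]
a=μᵀu=0.604512  b=𝟙ᵀu=5.891779  c=𝟙ᵀv=69.022582  D=ac−b²=7.011928
λ₁=(c·0.129−b)/D = (69.022582·0.129−5.891779)/7.011928 = 0.429573
λ₂=(a−b·0.129)/D = (0.604512−5.891779·0.129)/7.011928 = -0.022180
w* = 0.429573·u + -0.022180·v:
  w_0 = 0.429573·0.8710 + -0.022180·11.0990 = 0.1280  (Lockheed)
  w_1 = 0.429573·2.1405 + -0.022180·26.0343 = 0.3421  (Walmart)
  w_2 = 0.429573·0.5661 + -0.022180·13.8644 = -0.0643  (Starbucks)
  w_3 = 0.429573·2.3141 + -0.022180·18.0249 = 0.5943  (Honeywell)
Σw_i=1.0000  μᵀw=0.1290
σ²=wᵀΣw=λ₁·μ_p+λ₂ = 0.429573·0.129 + -0.022180 = 0.033235 ≈ 0.0332

0.0332


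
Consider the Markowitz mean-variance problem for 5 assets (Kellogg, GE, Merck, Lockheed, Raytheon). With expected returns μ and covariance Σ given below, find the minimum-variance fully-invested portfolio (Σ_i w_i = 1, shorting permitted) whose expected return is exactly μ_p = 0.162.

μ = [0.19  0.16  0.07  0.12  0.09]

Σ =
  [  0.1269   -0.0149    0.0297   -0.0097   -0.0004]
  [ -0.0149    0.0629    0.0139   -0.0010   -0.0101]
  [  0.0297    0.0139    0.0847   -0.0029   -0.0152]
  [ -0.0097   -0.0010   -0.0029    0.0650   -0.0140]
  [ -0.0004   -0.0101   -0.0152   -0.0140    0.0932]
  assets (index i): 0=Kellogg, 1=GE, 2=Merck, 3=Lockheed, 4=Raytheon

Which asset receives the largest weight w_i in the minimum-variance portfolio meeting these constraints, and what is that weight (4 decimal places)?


GE (0.4426)

x=Σ⁻¹μ = [2.1133  3.3770  -0.0724  2.5799  1.7164]
y=Σ⁻¹𝟙 = [9.7040  19.3416  9.1099  21.3179  17.5553]
a=μᵀx=1.400845  b=𝟙ᵀx=9.714225  c=𝟙ᵀy=77.028624  D=ac−b²=13.539018
λ₁=(c·0.162−b)/D = (77.028624·0.162−9.714225)/13.539018 = 0.204181
λ₂=(a−b·0.162)/D = (1.400845−9.714225·0.162)/13.539018 = -0.012767
w* = 0.204181·x + -0.012767·y:
  w_0 = 0.204181·2.1133 + -0.012767·9.7040 = 0.3076  (Kellogg)
  w_1 = 0.204181·3.3770 + -0.012767·19.3416 = 0.4426  (GE)
  w_2 = 0.204181·-0.0724 + -0.012767·9.1099 = -0.1311  (Merck)
  w_3 = 0.204181·2.5799 + -0.012767·21.3179 = 0.2546  (Lockheed)
  w_4 = 0.204181·1.7164 + -0.012767·17.5553 = 0.1263  (Raytheon)
Σw_i=1.0000  μᵀw=0.1620
σ²=wᵀΣw=λ₁·μ_p+λ₂ = 0.204181·0.162 + -0.012767 = 0.020310 ≈ 0.0203


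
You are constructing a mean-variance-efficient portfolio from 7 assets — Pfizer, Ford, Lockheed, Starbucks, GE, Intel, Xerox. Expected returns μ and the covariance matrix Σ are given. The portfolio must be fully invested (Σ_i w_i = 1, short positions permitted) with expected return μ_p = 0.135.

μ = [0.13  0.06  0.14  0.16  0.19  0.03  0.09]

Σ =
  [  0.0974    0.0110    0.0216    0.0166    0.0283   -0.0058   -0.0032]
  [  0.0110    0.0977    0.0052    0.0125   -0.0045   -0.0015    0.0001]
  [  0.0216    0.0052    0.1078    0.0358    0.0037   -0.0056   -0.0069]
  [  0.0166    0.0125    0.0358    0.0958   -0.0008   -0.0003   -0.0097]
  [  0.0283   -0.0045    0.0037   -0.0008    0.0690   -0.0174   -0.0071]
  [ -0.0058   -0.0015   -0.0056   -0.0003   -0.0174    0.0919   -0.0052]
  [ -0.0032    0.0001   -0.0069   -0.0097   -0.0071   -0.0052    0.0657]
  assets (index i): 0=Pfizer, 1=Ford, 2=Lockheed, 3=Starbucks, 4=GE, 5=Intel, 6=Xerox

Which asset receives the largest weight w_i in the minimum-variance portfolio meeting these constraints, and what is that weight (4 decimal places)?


GE (0.3630)

x=Σ⁻¹μ = [0.0169  0.5371  0.8451  1.5273  3.2577  1.1298  2.1256]
y=Σ⁻¹𝟙 = [1.8861  9.7300  7.0972  8.5212  20.4171  16.6637  20.8265]
a=μᵀx=1.241275  b=𝟙ᵀx=9.439553  c=𝟙ᵀy=85.141880  D=ac−b²=16.579295
λ₁=(c·0.135−b)/D = (85.141880·0.135−9.439553)/16.579295 = 0.123926
λ₂=(a−b·0.135)/D = (1.241275−9.439553·0.135)/16.579295 = -0.001994
w* = 0.123926·x + -0.001994·y:
  w_0 = 0.123926·0.0169 + -0.001994·1.8861 = -0.0017  (Pfizer)
  w_1 = 0.123926·0.5371 + -0.001994·9.7300 = 0.0472  (Ford)
  w_2 = 0.123926·0.8451 + -0.001994·7.0972 = 0.0906  (Lockheed)
  w_3 = 0.123926·1.5273 + -0.001994·8.5212 = 0.1723  (Starbucks)
  w_4 = 0.123926·3.2577 + -0.001994·20.4171 = 0.3630  (GE)
  w_5 = 0.123926·1.1298 + -0.001994·16.6637 = 0.1068  (Intel)
  w_6 = 0.123926·2.1256 + -0.001994·20.8265 = 0.2219  (Xerox)
Σw_i=1.0000  μᵀw=0.1350
σ²=wᵀΣw=λ₁·μ_p+λ₂ = 0.123926·0.135 + -0.001994 = 0.014736 ≈ 0.0147


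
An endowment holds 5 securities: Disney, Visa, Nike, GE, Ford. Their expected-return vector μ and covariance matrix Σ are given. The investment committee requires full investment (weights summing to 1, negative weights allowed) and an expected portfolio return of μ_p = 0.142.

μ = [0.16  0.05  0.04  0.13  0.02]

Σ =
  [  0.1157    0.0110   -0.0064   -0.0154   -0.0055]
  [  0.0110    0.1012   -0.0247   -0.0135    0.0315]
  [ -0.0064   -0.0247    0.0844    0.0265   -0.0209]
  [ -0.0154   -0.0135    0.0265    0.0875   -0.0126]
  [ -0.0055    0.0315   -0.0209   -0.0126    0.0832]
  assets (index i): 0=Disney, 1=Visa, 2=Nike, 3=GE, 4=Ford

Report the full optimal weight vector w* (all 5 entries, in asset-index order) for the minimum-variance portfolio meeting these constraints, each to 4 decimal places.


u=Σ⁻¹μ = [1.6225  0.4708  0.2883  1.8314  0.5192]
v=Σ⁻¹𝟙 = [10.9382  9.4307  15.2479  12.3320  14.8697]
a=μᵀu=0.543133  b=𝟙ᵀu=4.732112  c=𝟙ᵀv=62.818448  D=ac−b²=11.725885
λ₁=(c·0.142−b)/D = (62.818448·0.142−4.732112)/11.725885 = 0.357168
λ₂=(a−b·0.142)/D = (0.543133−4.732112·0.142)/11.725885 = -0.010987
w* = 0.357168·u + -0.010987·v:
  w_0 = 0.357168·1.6225 + -0.010987·10.9382 = 0.4593  (Disney)
  w_1 = 0.357168·0.4708 + -0.010987·9.4307 = 0.0645  (Visa)
  w_2 = 0.357168·0.2883 + -0.010987·15.2479 = -0.0646  (Nike)
  w_3 = 0.357168·1.8314 + -0.010987·12.3320 = 0.5186  (GE)
  w_4 = 0.357168·0.5192 + -0.010987·14.8697 = 0.0221  (Ford)
Σw_i=1.0000  μᵀw=0.1420
σ²=wᵀΣw=λ₁·μ_p+λ₂ = 0.357168·0.142 + -0.010987 = 0.039731 ≈ 0.0397

0.4593  0.0645  -0.0646  0.5186  0.0221


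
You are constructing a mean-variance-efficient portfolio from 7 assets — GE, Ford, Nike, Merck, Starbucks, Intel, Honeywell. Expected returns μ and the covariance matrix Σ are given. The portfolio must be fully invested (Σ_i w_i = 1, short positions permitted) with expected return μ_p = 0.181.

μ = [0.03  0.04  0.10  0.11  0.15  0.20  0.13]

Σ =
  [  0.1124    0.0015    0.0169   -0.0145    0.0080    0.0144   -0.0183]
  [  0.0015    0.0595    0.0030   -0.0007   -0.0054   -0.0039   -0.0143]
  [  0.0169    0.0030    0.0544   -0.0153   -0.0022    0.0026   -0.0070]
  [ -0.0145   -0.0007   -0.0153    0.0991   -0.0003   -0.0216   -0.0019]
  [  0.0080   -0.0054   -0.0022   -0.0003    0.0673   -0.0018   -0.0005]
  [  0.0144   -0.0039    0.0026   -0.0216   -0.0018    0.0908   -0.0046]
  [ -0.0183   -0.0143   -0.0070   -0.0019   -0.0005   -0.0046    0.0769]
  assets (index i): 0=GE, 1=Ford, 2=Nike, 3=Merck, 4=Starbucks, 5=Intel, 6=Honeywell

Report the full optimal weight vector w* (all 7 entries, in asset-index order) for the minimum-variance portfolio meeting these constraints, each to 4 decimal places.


p=Σ⁻¹μ = [-0.0201  1.5790  2.6627  2.2164  2.5507  2.9002  2.4666]
q=Σ⁻¹𝟙 = [8.0454  23.8199  22.7842  18.9608  17.2449  16.1239  22.9670]
a=μᵀp=1.855934  b=𝟙ᵀp=14.355493  c=𝟙ᵀq=129.946138  D=ac−b²=35.091256
λ₁=(c·0.181−b)/D = (129.946138·0.181−14.355493)/35.091256 = 0.261169
λ₂=(a−b·0.181)/D = (1.855934−14.355493·0.181)/35.091256 = -0.021157
w* = 0.261169·p + -0.021157·q:
  w_0 = 0.261169·-0.0201 + -0.021157·8.0454 = -0.1755  (GE)
  w_1 = 0.261169·1.5790 + -0.021157·23.8199 = -0.0916  (Ford)
  w_2 = 0.261169·2.6627 + -0.021157·22.7842 = 0.2134  (Nike)
  w_3 = 0.261169·2.2164 + -0.021157·18.9608 = 0.1777  (Merck)
  w_4 = 0.261169·2.5507 + -0.021157·17.2449 = 0.3013  (Starbucks)
  w_5 = 0.261169·2.9002 + -0.021157·16.1239 = 0.4163  (Intel)
  w_6 = 0.261169·2.4666 + -0.021157·22.9670 = 0.1583  (Honeywell)
Σw_i=1.0000  μᵀw=0.1810
σ²=wᵀΣw=λ₁·μ_p+λ₂ = 0.261169·0.181 + -0.021157 = 0.026115 ≈ 0.0261

-0.1755  -0.0916  0.2134  0.1777  0.3013  0.4163  0.1583


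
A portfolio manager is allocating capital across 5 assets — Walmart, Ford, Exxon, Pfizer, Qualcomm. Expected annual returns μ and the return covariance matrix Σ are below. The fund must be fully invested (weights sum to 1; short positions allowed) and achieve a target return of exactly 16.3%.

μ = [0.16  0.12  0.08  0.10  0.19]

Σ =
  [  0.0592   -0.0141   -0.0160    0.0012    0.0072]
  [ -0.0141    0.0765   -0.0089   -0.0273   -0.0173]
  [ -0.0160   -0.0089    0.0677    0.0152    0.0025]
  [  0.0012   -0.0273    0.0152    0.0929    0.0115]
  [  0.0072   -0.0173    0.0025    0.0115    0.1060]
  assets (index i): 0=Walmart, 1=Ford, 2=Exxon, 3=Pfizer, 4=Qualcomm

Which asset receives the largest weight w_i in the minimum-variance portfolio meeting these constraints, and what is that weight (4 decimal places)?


u=Σ⁻¹μ = [3.8532  3.4784  2.1514  1.4630  1.8890]
v=Σ⁻¹𝟙 = [27.8613  27.9345  21.5484  13.8385  10.0911]
a=μᵀu=1.711238  b=𝟙ᵀu=12.834973  c=𝟙ᵀv=101.273764  D=ac−b²=8.566965
λ₁=(c·0.163−b)/D = (101.273764·0.163−12.834973)/8.566965 = 0.428699
λ₂=(a−b·0.163)/D = (1.711238−12.834973·0.163)/8.566965 = -0.044457
w* = 0.428699·u + -0.044457·v:
  w_0 = 0.428699·3.8532 + -0.044457·27.8613 = 0.4132  (Walmart)
  w_1 = 0.428699·3.4784 + -0.044457·27.9345 = 0.2493  (Ford)
  w_2 = 0.428699·2.1514 + -0.044457·21.5484 = -0.0357  (Exxon)
  w_3 = 0.428699·1.4630 + -0.044457·13.8385 = 0.0120  (Pfizer)
  w_4 = 0.428699·1.8890 + -0.044457·10.0911 = 0.3612  (Qualcomm)
Σw_i=1.0000  μᵀw=0.1630
σ²=wᵀΣw=λ₁·μ_p+λ₂ = 0.428699·0.163 + -0.044457 = 0.025421 ≈ 0.0254

Walmart (0.4132)


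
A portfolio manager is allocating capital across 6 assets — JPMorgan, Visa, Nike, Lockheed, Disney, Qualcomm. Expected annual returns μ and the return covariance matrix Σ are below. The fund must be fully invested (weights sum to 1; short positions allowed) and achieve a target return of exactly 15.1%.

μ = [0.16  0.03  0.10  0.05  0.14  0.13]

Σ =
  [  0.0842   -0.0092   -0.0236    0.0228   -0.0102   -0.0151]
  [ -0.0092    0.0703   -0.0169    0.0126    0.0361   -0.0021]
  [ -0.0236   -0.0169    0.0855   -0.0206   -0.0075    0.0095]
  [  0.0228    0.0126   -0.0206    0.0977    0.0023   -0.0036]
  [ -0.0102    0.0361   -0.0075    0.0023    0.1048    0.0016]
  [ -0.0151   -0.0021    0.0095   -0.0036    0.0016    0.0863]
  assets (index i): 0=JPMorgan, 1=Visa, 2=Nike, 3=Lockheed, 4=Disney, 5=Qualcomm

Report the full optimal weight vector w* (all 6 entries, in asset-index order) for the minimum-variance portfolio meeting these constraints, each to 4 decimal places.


0.4168  -0.0852  0.2074  -0.0442  0.2660  0.2392

g=Σ⁻¹μ = [2.9981  0.5359  2.0921  0.2135  1.5607  1.7937]
h=Σ⁻¹𝟙 = [21.0605  17.8371  22.0485  8.0098  6.6437  13.4903]
a=μᵀg=1.167337  b=𝟙ᵀg=9.193978  c=𝟙ᵀh=89.089791  D=ac−b²=19.468584
λ₁=(c·0.151−b)/D = (89.089791·0.151−9.193978)/19.468584 = 0.218741
λ₂=(a−b·0.151)/D = (1.167337−9.193978·0.151)/19.468584 = -0.011349
w* = 0.218741·g + -0.011349·h:
  w_0 = 0.218741·2.9981 + -0.011349·21.0605 = 0.4168  (JPMorgan)
  w_1 = 0.218741·0.5359 + -0.011349·17.8371 = -0.0852  (Visa)
  w_2 = 0.218741·2.0921 + -0.011349·22.0485 = 0.2074  (Nike)
  w_3 = 0.218741·0.2135 + -0.011349·8.0098 = -0.0442  (Lockheed)
  w_4 = 0.218741·1.5607 + -0.011349·6.6437 = 0.2660  (Disney)
  w_5 = 0.218741·1.7937 + -0.011349·13.4903 = 0.2392  (Qualcomm)
Σw_i=1.0000  μᵀw=0.1510
σ²=wᵀΣw=λ₁·μ_p+λ₂ = 0.218741·0.151 + -0.011349 = 0.021681 ≈ 0.0217


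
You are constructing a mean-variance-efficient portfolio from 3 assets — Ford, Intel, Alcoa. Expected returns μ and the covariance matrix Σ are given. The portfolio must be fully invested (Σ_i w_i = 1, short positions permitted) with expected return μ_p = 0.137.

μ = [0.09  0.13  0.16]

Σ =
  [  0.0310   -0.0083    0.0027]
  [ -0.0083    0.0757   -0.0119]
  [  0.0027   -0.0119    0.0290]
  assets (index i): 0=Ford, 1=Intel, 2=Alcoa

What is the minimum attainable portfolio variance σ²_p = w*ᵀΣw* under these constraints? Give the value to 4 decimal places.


0.0109

p=Σ⁻¹μ = [3.1639  3.0842  6.4882]
q=Σ⁻¹𝟙 = [34.9831  23.4682  40.8558]
a=μᵀp=1.723807  b=𝟙ᵀp=12.736267  c=𝟙ᵀq=99.307059  D=ac−b²=8.973677
λ₁=(c·0.137−b)/D = (99.307059·0.137−12.736267)/8.973677 = 0.096816
λ₂=(a−b·0.137)/D = (1.723807−12.736267·0.137)/8.973677 = -0.002347
w* = 0.096816·p + -0.002347·q:
  w_0 = 0.096816·3.1639 + -0.002347·34.9831 = 0.2242  (Ford)
  w_1 = 0.096816·3.0842 + -0.002347·23.4682 = 0.2435  (Intel)
  w_2 = 0.096816·6.4882 + -0.002347·40.8558 = 0.5323  (Alcoa)
Σw_i=1.0000  μᵀw=0.1370
σ²=wᵀΣw=λ₁·μ_p+λ₂ = 0.096816·0.137 + -0.002347 = 0.010917 ≈ 0.0109


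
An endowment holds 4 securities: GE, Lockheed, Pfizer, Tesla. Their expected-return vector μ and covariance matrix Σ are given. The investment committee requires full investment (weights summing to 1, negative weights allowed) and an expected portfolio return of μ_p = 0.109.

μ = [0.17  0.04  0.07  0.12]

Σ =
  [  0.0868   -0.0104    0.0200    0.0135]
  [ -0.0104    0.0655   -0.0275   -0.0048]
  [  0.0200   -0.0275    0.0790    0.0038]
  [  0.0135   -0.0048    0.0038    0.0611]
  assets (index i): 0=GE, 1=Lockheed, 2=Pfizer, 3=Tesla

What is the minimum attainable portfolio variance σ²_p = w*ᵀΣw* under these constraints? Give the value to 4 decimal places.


0.0200

g=Σ⁻¹μ = [1.6671  1.3559  0.8567  1.6489]
h=Σ⁻¹𝟙 = [7.8385  25.5483  18.8230  15.4711]
a=μᵀg=0.595484  b=𝟙ᵀg=5.528623  c=𝟙ᵀh=67.680946  D=ac−b²=9.737267
λ₁=(c·0.109−b)/D = (67.680946·0.109−5.528623)/9.737267 = 0.189848
λ₂=(a−b·0.109)/D = (0.595484−5.528623·0.109)/9.737267 = -0.000733
w* = 0.189848·g + -0.000733·h:
  w_0 = 0.189848·1.6671 + -0.000733·7.8385 = 0.3108  (GE)
  w_1 = 0.189848·1.3559 + -0.000733·25.5483 = 0.2387  (Lockheed)
  w_2 = 0.189848·0.8567 + -0.000733·18.8230 = 0.1488  (Pfizer)
  w_3 = 0.189848·1.6489 + -0.000733·15.4711 = 0.3017  (Tesla)
Σw_i=1.0000  μᵀw=0.1090
σ²=wᵀΣw=λ₁·μ_p+λ₂ = 0.189848·0.109 + -0.000733 = 0.019961 ≈ 0.0200


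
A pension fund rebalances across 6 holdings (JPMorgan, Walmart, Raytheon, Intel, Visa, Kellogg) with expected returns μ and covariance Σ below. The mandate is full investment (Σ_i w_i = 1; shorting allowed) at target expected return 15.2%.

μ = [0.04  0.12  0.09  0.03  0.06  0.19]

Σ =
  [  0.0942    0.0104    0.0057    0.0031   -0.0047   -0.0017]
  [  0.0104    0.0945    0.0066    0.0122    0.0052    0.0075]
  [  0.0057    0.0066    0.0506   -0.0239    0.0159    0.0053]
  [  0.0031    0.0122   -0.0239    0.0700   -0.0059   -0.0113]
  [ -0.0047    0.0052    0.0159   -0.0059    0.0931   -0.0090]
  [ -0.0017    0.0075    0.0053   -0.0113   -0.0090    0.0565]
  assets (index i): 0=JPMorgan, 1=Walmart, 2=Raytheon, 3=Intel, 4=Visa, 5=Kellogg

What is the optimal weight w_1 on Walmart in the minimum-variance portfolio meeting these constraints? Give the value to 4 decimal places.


x=Σ⁻¹μ = [0.3024  0.5845  1.7946  1.5652  0.7640  3.5607]
y=Σ⁻¹𝟙 = [8.9043  2.0176  25.4558  26.7301  10.5844  22.3433]
a=μᵀx=1.013092  b=𝟙ᵀx=8.571513  c=𝟙ᵀy=96.035574  D=ac−b²=23.822050
λ₁=(c·0.152−b)/D = (96.035574·0.152−8.571513)/23.822050 = 0.252954
λ₂=(a−b·0.152)/D = (1.013092−8.571513·0.152)/23.822050 = -0.012164
w* = 0.252954·x + -0.012164·y:
  w_0 = 0.252954·0.3024 + -0.012164·8.9043 = -0.0318  (JPMorgan)
  w_1 = 0.252954·0.5845 + -0.012164·2.0176 = 0.1233  (Walmart)
  w_2 = 0.252954·1.7946 + -0.012164·25.4558 = 0.1443  (Raytheon)
  w_3 = 0.252954·1.5652 + -0.012164·26.7301 = 0.0708  (Intel)
  w_4 = 0.252954·0.7640 + -0.012164·10.5844 = 0.0645  (Visa)
  w_5 = 0.252954·3.5607 + -0.012164·22.3433 = 0.6289  (Kellogg)
Σw_i=1.0000  μᵀw=0.1520
σ²=wᵀΣw=λ₁·μ_p+λ₂ = 0.252954·0.152 + -0.012164 = 0.026285 ≈ 0.0263

0.1233


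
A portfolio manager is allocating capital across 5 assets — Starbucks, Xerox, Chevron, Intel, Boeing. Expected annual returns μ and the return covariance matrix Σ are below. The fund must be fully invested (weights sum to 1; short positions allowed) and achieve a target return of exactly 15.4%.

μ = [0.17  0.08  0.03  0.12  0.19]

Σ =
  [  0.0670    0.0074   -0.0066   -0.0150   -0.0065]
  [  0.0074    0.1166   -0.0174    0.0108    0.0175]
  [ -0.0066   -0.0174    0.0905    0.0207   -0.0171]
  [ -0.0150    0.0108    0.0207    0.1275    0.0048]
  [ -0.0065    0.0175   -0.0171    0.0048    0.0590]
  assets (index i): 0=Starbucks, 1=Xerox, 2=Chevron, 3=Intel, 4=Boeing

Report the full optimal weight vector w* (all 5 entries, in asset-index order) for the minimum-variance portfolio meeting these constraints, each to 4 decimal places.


0.3480  0.0070  0.1291  0.1088  0.4071

g=Σ⁻¹μ = [3.2396  -0.0278  1.0507  1.0107  3.8078]
h=Σ⁻¹𝟙 = [19.3346  5.9761  16.2658  6.1606  21.5198]
a=μᵀg=1.424791  b=𝟙ᵀg=9.080982  c=𝟙ᵀh=69.256974  D=ac−b²=16.212496
λ₁=(c·0.154−b)/D = (69.256974·0.154−9.080982)/16.212496 = 0.097739
λ₂=(a−b·0.154)/D = (1.424791−9.080982·0.154)/16.212496 = 0.001623
w* = 0.097739·g + 0.001623·h:
  w_0 = 0.097739·3.2396 + 0.001623·19.3346 = 0.3480  (Starbucks)
  w_1 = 0.097739·-0.0278 + 0.001623·5.9761 = 0.0070  (Xerox)
  w_2 = 0.097739·1.0507 + 0.001623·16.2658 = 0.1291  (Chevron)
  w_3 = 0.097739·1.0107 + 0.001623·6.1606 = 0.1088  (Intel)
  w_4 = 0.097739·3.8078 + 0.001623·21.5198 = 0.4071  (Boeing)
Σw_i=1.0000  μᵀw=0.1540
σ²=wᵀΣw=λ₁·μ_p+λ₂ = 0.097739·0.154 + 0.001623 = 0.016675 ≈ 0.0167


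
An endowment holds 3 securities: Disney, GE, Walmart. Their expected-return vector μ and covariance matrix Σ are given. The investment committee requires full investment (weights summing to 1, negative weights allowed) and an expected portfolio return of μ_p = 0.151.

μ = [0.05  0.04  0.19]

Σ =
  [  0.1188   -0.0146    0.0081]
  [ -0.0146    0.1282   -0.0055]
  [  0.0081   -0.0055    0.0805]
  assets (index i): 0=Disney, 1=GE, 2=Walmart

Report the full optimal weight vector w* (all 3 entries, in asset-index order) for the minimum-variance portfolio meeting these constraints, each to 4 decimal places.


0.1131  0.1544  0.7325

u=Σ⁻¹μ = [0.3152  0.4491  2.3592]
v=Σ⁻¹𝟙 = [8.7321  9.3173  12.1803]
a=μᵀu=0.481977  b=𝟙ᵀu=3.123557  c=𝟙ᵀv=30.229723  D=ac−b²=4.813421
λ₁=(c·0.151−b)/D = (30.229723·0.151−3.123557)/4.813421 = 0.299399
λ₂=(a−b·0.151)/D = (0.481977−3.123557·0.151)/4.813421 = 0.002144
w* = 0.299399·u + 0.002144·v:
  w_0 = 0.299399·0.3152 + 0.002144·8.7321 = 0.1131  (Disney)
  w_1 = 0.299399·0.4491 + 0.002144·9.3173 = 0.1544  (GE)
  w_2 = 0.299399·2.3592 + 0.002144·12.1803 = 0.7325  (Walmart)
Σw_i=1.0000  μᵀw=0.1510
σ²=wᵀΣw=λ₁·μ_p+λ₂ = 0.299399·0.151 + 0.002144 = 0.047353 ≈ 0.0474


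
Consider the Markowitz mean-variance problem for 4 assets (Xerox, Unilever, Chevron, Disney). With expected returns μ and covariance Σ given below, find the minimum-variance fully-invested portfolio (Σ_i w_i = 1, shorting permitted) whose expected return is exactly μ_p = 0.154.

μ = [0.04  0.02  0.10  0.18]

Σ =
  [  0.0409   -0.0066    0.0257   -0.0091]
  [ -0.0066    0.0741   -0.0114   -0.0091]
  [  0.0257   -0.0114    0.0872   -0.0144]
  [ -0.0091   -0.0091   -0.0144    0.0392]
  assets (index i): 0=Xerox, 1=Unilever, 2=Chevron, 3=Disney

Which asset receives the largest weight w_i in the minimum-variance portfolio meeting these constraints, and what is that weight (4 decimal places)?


Disney (0.7188)

g=Σ⁻¹μ = [1.3174  1.4115  1.9226  5.9316]
h=Σ⁻¹𝟙 = [29.6245  23.3240  12.8053  42.5058]
a=μᵀg=1.340867  b=𝟙ᵀg=10.583045  c=𝟙ᵀh=108.259686  D=ac−b²=33.161023
λ₁=(c·0.154−b)/D = (108.259686·0.154−10.583045)/33.161023 = 0.183618
λ₂=(a−b·0.154)/D = (1.340867−10.583045·0.154)/33.161023 = -0.008713
w* = 0.183618·g + -0.008713·h:
  w_0 = 0.183618·1.3174 + -0.008713·29.6245 = -0.0162  (Xerox)
  w_1 = 0.183618·1.4115 + -0.008713·23.3240 = 0.0560  (Unilever)
  w_2 = 0.183618·1.9226 + -0.008713·12.8053 = 0.2414  (Chevron)
  w_3 = 0.183618·5.9316 + -0.008713·42.5058 = 0.7188  (Disney)
Σw_i=1.0000  μᵀw=0.1540
σ²=wᵀΣw=λ₁·μ_p+λ₂ = 0.183618·0.154 + -0.008713 = 0.019564 ≈ 0.0196


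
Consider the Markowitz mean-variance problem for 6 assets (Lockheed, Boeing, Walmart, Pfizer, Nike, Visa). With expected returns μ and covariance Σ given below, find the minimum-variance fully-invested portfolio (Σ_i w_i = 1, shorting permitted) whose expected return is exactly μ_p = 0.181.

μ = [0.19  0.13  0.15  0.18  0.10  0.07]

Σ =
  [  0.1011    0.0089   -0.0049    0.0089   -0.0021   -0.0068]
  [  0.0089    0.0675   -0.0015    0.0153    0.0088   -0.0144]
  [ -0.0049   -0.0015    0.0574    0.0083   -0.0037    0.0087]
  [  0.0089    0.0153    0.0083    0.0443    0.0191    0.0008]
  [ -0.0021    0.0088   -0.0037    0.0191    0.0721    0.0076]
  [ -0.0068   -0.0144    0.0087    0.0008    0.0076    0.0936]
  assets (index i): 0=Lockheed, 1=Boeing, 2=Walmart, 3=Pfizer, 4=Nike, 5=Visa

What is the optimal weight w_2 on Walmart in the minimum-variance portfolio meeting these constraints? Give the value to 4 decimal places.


u=Σ⁻¹μ = [1.7237  1.2532  2.3488  2.5509  0.6475  0.7732]
v=Σ⁻¹𝟙 = [9.7304  12.9957  16.3300  8.5709  9.9760  10.9889]
a=μᵀu=1.420780  b=𝟙ᵀu=9.297319  c=𝟙ᵀv=68.592000  D=ac−b²=11.014028
λ₁=(c·0.181−b)/D = (68.592000·0.181−9.297319)/11.014028 = 0.283078
λ₂=(a−b·0.181)/D = (1.420780−9.297319·0.181)/11.014028 = -0.023791
w* = 0.283078·u + -0.023791·v:
  w_0 = 0.283078·1.7237 + -0.023791·9.7304 = 0.2565  (Lockheed)
  w_1 = 0.283078·1.2532 + -0.023791·12.9957 = 0.0456  (Boeing)
  w_2 = 0.283078·2.3488 + -0.023791·16.3300 = 0.2764  (Walmart)
  w_3 = 0.283078·2.5509 + -0.023791·8.5709 = 0.5182  (Pfizer)
  w_4 = 0.283078·0.6475 + -0.023791·9.9760 = -0.0540  (Nike)
  w_5 = 0.283078·0.7732 + -0.023791·10.9889 = -0.0426  (Visa)
Σw_i=1.0000  μᵀw=0.1810
σ²=wᵀΣw=λ₁·μ_p+λ₂ = 0.283078·0.181 + -0.023791 = 0.027446 ≈ 0.0274

0.2764


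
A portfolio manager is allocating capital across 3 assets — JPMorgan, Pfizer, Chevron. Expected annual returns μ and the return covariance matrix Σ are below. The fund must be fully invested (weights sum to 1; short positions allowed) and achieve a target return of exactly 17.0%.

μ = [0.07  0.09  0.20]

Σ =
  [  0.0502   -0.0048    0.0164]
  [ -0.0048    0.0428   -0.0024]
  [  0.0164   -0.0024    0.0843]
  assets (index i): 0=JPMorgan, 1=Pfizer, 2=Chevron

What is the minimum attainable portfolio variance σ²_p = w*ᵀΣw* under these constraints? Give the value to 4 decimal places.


0.0461

p=Σ⁻¹μ = [0.8760  2.3282  2.2683]
q=Σ⁻¹𝟙 = [19.5350  26.0490  8.8036]
a=μᵀp=0.724530  b=𝟙ᵀp=5.472578  c=𝟙ᵀq=54.387570  D=ac−b²=9.456329
λ₁=(c·0.170−b)/D = (54.387570·0.170−5.472578)/9.456329 = 0.399025
λ₂=(a−b·0.170)/D = (0.724530−5.472578·0.170)/9.456329 = -0.021764
w* = 0.399025·p + -0.021764·q:
  w_0 = 0.399025·0.8760 + -0.021764·19.5350 = -0.0756  (JPMorgan)
  w_1 = 0.399025·2.3282 + -0.021764·26.0490 = 0.3621  (Pfizer)
  w_2 = 0.399025·2.2683 + -0.021764·8.8036 = 0.7135  (Chevron)
Σw_i=1.0000  μᵀw=0.1700
σ²=wᵀΣw=λ₁·μ_p+λ₂ = 0.399025·0.170 + -0.021764 = 0.046070 ≈ 0.0461


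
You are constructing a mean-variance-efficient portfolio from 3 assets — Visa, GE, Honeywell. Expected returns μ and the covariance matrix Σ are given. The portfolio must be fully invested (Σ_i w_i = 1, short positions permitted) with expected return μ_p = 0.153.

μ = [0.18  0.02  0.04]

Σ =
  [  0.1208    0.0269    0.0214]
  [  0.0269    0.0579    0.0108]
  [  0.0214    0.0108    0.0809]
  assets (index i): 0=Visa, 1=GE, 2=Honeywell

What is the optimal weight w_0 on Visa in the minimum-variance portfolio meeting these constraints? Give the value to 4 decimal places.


0.8064

p=Σ⁻¹μ = [1.5555  -0.4028  0.1367]
q=Σ⁻¹𝟙 = [3.4935  13.8599  9.5865]
a=μᵀp=0.277410  b=𝟙ᵀp=1.289492  c=𝟙ᵀq=26.939985  D=ac−b²=5.810631
λ₁=(c·0.153−b)/D = (26.939985·0.153−1.289492)/5.810631 = 0.487439
λ₂=(a−b·0.153)/D = (0.277410−1.289492·0.153)/5.810631 = 0.013788
w* = 0.487439·p + 0.013788·q:
  w_0 = 0.487439·1.5555 + 0.013788·3.4935 = 0.8064  (Visa)
  w_1 = 0.487439·-0.4028 + 0.013788·13.8599 = -0.0052  (GE)
  w_2 = 0.487439·0.1367 + 0.013788·9.5865 = 0.1988  (Honeywell)
Σw_i=1.0000  μᵀw=0.1530
σ²=wᵀΣw=λ₁·μ_p+λ₂ = 0.487439·0.153 + 0.013788 = 0.088366 ≈ 0.0884


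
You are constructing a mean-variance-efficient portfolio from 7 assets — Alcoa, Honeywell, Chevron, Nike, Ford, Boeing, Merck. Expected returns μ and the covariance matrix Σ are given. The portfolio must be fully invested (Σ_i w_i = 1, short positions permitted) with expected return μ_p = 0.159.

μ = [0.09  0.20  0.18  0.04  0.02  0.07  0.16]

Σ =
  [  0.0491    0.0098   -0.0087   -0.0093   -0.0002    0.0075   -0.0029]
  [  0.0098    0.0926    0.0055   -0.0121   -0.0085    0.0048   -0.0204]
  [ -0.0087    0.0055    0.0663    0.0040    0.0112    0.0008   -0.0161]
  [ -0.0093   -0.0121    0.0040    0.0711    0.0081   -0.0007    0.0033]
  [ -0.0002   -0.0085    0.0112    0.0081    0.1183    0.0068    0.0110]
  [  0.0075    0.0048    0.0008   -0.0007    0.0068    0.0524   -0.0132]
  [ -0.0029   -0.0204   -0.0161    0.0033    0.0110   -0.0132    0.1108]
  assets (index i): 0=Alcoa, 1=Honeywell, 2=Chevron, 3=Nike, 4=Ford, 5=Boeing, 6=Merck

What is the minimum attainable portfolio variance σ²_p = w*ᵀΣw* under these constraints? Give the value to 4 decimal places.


x=Σ⁻¹μ = [2.0834  2.3267  3.4162  0.9756  -0.3789  1.4920  2.6097]
y=Σ⁻¹𝟙 = [22.6690  12.4299  18.9890  17.0725  3.8931  18.1474  15.9334]
a=μᵀx=1.821186  b=𝟙ᵀx=12.524623  c=𝟙ᵀy=109.134253  D=ac−b²=41.887577
λ₁=(c·0.159−b)/D = (109.134253·0.159−12.524623)/41.887577 = 0.115254
λ₂=(a−b·0.159)/D = (1.821186−12.524623·0.159)/41.887577 = -0.004064
w* = 0.115254·x + -0.004064·y:
  w_0 = 0.115254·2.0834 + -0.004064·22.6690 = 0.1480  (Alcoa)
  w_1 = 0.115254·2.3267 + -0.004064·12.4299 = 0.2176  (Honeywell)
  w_2 = 0.115254·3.4162 + -0.004064·18.9890 = 0.3166  (Chevron)
  w_3 = 0.115254·0.9756 + -0.004064·17.0725 = 0.0431  (Nike)
  w_4 = 0.115254·-0.3789 + -0.004064·3.8931 = -0.0595  (Ford)
  w_5 = 0.115254·1.4920 + -0.004064·18.1474 = 0.0982  (Boeing)
  w_6 = 0.115254·2.6097 + -0.004064·15.9334 = 0.2360  (Merck)
Σw_i=1.0000  μᵀw=0.1590
σ²=wᵀΣw=λ₁·μ_p+λ₂ = 0.115254·0.159 + -0.004064 = 0.014261 ≈ 0.0143

0.0143


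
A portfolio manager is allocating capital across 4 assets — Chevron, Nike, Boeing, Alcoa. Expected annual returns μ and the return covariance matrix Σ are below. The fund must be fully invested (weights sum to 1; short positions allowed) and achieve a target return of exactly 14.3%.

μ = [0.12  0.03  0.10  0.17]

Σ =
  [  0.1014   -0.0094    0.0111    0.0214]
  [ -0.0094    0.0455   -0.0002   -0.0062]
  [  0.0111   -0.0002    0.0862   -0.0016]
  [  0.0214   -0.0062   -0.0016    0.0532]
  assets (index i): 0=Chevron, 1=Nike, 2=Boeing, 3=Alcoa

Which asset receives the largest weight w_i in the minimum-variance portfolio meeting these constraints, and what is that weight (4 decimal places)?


x=Σ⁻¹μ = [0.4990  1.1994  1.1574  3.1693]
y=Σ⁻¹𝟙 = [6.9772  26.1074  11.1225  19.3675]
a=μᵀx=0.750398  b=𝟙ᵀx=6.025212  c=𝟙ᵀy=63.574643  D=ac−b²=11.403108
λ₁=(c·0.143−b)/D = (63.574643·0.143−6.025212)/11.403108 = 0.268871
λ₂=(a−b·0.143)/D = (0.750398−6.025212·0.143)/11.403108 = -0.009752
w* = 0.268871·x + -0.009752·y:
  w_0 = 0.268871·0.4990 + -0.009752·6.9772 = 0.0661  (Chevron)
  w_1 = 0.268871·1.1994 + -0.009752·26.1074 = 0.0679  (Nike)
  w_2 = 0.268871·1.1574 + -0.009752·11.1225 = 0.2027  (Boeing)
  w_3 = 0.268871·3.1693 + -0.009752·19.3675 = 0.6633  (Alcoa)
Σw_i=1.0000  μᵀw=0.1430
σ²=wᵀΣw=λ₁·μ_p+λ₂ = 0.268871·0.143 + -0.009752 = 0.028696 ≈ 0.0287

Alcoa (0.6633)


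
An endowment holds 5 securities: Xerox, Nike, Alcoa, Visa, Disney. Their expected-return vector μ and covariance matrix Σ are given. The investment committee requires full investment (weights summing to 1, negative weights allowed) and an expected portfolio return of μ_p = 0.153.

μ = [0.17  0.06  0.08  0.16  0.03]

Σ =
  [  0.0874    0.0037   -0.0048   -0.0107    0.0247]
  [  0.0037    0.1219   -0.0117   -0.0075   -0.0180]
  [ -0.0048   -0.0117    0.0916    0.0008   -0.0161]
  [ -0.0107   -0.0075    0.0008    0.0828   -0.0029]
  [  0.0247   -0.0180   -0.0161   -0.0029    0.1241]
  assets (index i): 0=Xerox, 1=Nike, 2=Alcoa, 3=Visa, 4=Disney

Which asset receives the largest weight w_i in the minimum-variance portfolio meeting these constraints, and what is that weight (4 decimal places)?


Xerox (0.4311)

g=Σ⁻¹μ = [2.2284  0.6807  1.0729  2.2748  0.0893]
h=Σ⁻¹𝟙 = [10.7726  11.6330  14.5675  14.7269  9.8353]
a=μᵀg=0.872149  b=𝟙ᵀg=6.346082  c=𝟙ᵀh=61.535250  D=ac−b²=13.395166
λ₁=(c·0.153−b)/D = (61.535250·0.153−6.346082)/13.395166 = 0.229098
λ₂=(a−b·0.153)/D = (0.872149−6.346082·0.153)/13.395166 = -0.007376
w* = 0.229098·g + -0.007376·h:
  w_0 = 0.229098·2.2284 + -0.007376·10.7726 = 0.4311  (Xerox)
  w_1 = 0.229098·0.6807 + -0.007376·11.6330 = 0.0701  (Nike)
  w_2 = 0.229098·1.0729 + -0.007376·14.5675 = 0.1384  (Alcoa)
  w_3 = 0.229098·2.2748 + -0.007376·14.7269 = 0.4125  (Visa)
  w_4 = 0.229098·0.0893 + -0.007376·9.8353 = -0.0521  (Disney)
Σw_i=1.0000  μᵀw=0.1530
σ²=wᵀΣw=λ₁·μ_p+λ₂ = 0.229098·0.153 + -0.007376 = 0.027676 ≈ 0.0277


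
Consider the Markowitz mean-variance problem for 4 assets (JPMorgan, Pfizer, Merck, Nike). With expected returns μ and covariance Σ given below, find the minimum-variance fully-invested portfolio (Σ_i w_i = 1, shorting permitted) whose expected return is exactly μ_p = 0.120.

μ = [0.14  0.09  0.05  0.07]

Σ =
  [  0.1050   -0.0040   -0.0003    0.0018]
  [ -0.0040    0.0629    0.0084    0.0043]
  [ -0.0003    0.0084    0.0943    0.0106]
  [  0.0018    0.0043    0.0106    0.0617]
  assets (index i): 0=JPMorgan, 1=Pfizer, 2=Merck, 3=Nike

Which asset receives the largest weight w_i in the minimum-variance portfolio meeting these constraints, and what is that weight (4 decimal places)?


JPMorgan (0.5685)

g=Σ⁻¹μ = [1.3718  1.4131  0.3026  0.9440]
h=Σ⁻¹𝟙 = [9.8681  14.5550  7.8148  13.5626]
a=μᵀg=0.400453  b=𝟙ᵀg=4.031608  c=𝟙ᵀh=45.800520  D=ac−b²=2.087083
λ₁=(c·0.120−b)/D = (45.800520·0.120−4.031608)/2.087083 = 0.701675
λ₂=(a−b·0.120)/D = (0.400453−4.031608·0.120)/2.087083 = -0.039931
w* = 0.701675·g + -0.039931·h:
  w_0 = 0.701675·1.3718 + -0.039931·9.8681 = 0.5685  (JPMorgan)
  w_1 = 0.701675·1.4131 + -0.039931·14.5550 = 0.4104  (Pfizer)
  w_2 = 0.701675·0.3026 + -0.039931·7.8148 = -0.0997  (Merck)
  w_3 = 0.701675·0.9440 + -0.039931·13.5626 = 0.1208  (Nike)
Σw_i=1.0000  μᵀw=0.1200
σ²=wᵀΣw=λ₁·μ_p+λ₂ = 0.701675·0.120 + -0.039931 = 0.044270 ≈ 0.0443


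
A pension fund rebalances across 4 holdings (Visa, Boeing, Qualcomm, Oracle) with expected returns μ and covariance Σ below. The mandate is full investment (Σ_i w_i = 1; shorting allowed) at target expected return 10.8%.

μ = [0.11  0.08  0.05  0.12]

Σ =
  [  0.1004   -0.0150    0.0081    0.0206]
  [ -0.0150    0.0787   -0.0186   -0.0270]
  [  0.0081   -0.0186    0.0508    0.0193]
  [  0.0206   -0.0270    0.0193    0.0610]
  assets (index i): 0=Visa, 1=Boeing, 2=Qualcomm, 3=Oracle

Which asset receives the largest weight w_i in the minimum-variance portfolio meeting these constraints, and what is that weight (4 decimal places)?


Oracle (0.5329)

p=Σ⁻¹μ = [0.8684  2.1806  0.7292  2.4084]
q=Σ⁻¹𝟙 = [8.3400  25.4713  20.7319  18.2917]
a=μᵀp=0.595450  b=𝟙ᵀp=6.186701  c=𝟙ᵀq=72.834885  D=ac−b²=5.094291
λ₁=(c·0.108−b)/D = (72.834885·0.108−6.186701)/5.094291 = 0.329676
λ₂=(a−b·0.108)/D = (0.595450−6.186701·0.108)/5.094291 = -0.014273
w* = 0.329676·p + -0.014273·q:
  w_0 = 0.329676·0.8684 + -0.014273·8.3400 = 0.1673  (Visa)
  w_1 = 0.329676·2.1806 + -0.014273·25.4713 = 0.3553  (Boeing)
  w_2 = 0.329676·0.7292 + -0.014273·20.7319 = -0.0555  (Qualcomm)
  w_3 = 0.329676·2.4084 + -0.014273·18.2917 = 0.5329  (Oracle)
Σw_i=1.0000  μᵀw=0.1080
σ²=wᵀΣw=λ₁·μ_p+λ₂ = 0.329676·0.108 + -0.014273 = 0.021332 ≈ 0.0213


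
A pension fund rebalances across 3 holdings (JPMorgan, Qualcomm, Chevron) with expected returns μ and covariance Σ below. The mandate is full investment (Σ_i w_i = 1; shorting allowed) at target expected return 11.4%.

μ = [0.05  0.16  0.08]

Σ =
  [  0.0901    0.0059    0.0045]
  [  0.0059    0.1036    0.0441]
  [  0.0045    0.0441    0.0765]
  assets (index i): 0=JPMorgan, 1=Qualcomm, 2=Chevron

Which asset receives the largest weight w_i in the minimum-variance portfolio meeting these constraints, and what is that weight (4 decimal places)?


p=Σ⁻¹μ = [0.4513  1.4376  0.1905]
q=Σ⁻¹𝟙 = [10.2933  4.9823  9.5943]
a=μᵀp=0.267821  b=𝟙ᵀp=2.079370  c=𝟙ᵀq=24.869881  D=ac−b²=2.336904
λ₁=(c·0.114−b)/D = (24.869881·0.114−2.079370)/2.336904 = 0.323418
λ₂=(a−b·0.114)/D = (0.267821−2.079370·0.114)/2.336904 = 0.013168
w* = 0.323418·p + 0.013168·q:
  w_0 = 0.323418·0.4513 + 0.013168·10.2933 = 0.2815  (JPMorgan)
  w_1 = 0.323418·1.4376 + 0.013168·4.9823 = 0.5306  (Qualcomm)
  w_2 = 0.323418·0.1905 + 0.013168·9.5943 = 0.1879  (Chevron)
Σw_i=1.0000  μᵀw=0.1140
σ²=wᵀΣw=λ₁·μ_p+λ₂ = 0.323418·0.114 + 0.013168 = 0.050038 ≈ 0.0500

Qualcomm (0.5306)


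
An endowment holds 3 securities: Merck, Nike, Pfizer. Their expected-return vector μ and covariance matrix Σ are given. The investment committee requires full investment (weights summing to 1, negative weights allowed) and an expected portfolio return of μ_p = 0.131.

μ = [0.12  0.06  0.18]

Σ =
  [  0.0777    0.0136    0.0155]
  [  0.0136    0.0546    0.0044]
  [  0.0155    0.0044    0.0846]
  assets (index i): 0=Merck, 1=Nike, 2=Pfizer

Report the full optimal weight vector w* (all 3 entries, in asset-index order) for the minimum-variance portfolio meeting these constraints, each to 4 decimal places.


p=Σ⁻¹μ = [1.0453  0.6854  1.9005]
q=Σ⁻¹𝟙 = [8.2633  15.4911  9.5007]
a=μᵀp=0.508650  b=𝟙ᵀp=3.631189  c=𝟙ᵀq=33.255134  D=ac−b²=3.729687
λ₁=(c·0.131−b)/D = (33.255134·0.131−3.631189)/3.729687 = 0.194449
λ₂=(a−b·0.131)/D = (0.508650−3.631189·0.131)/3.729687 = 0.008838
w* = 0.194449·p + 0.008838·q:
  w_0 = 0.194449·1.0453 + 0.008838·8.2633 = 0.2763  (Merck)
  w_1 = 0.194449·0.6854 + 0.008838·15.4911 = 0.2702  (Nike)
  w_2 = 0.194449·1.9005 + 0.008838·9.5007 = 0.4535  (Pfizer)
Σw_i=1.0000  μᵀw=0.1310
σ²=wᵀΣw=λ₁·μ_p+λ₂ = 0.194449·0.131 + 0.008838 = 0.034311 ≈ 0.0343

0.2763  0.2702  0.4535


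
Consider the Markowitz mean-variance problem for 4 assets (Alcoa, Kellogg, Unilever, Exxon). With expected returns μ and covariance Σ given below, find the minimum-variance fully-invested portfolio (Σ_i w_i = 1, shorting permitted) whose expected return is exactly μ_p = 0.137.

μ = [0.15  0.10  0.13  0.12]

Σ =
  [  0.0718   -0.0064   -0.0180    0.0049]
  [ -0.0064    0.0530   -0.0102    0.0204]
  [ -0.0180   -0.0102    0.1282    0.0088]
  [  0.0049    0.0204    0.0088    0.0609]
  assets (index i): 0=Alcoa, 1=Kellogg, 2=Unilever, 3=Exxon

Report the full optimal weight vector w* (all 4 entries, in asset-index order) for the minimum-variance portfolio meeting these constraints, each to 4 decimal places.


0.5423  0.0835  0.2400  0.1341

u=Σ⁻¹μ = [2.6024  2.1748  1.4964  0.8163]
v=Σ⁻¹𝟙 = [18.2684  20.8895  11.5964  6.2773]
a=μᵀu=0.900344  b=𝟙ᵀu=7.090025  c=𝟙ᵀv=57.031661  D=ac−b²=1.079640
λ₁=(c·0.137−b)/D = (57.031661·0.137−7.090025)/1.079640 = 0.669957
λ₂=(a−b·0.137)/D = (0.900344−7.090025·0.137)/1.079640 = -0.065753
w* = 0.669957·u + -0.065753·v:
  w_0 = 0.669957·2.6024 + -0.065753·18.2684 = 0.5423  (Alcoa)
  w_1 = 0.669957·2.1748 + -0.065753·20.8895 = 0.0835  (Kellogg)
  w_2 = 0.669957·1.4964 + -0.065753·11.5964 = 0.2400  (Unilever)
  w_3 = 0.669957·0.8163 + -0.065753·6.2773 = 0.1341  (Exxon)
Σw_i=1.0000  μᵀw=0.1370
σ²=wᵀΣw=λ₁·μ_p+λ₂ = 0.669957·0.137 + -0.065753 = 0.026031 ≈ 0.0260
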